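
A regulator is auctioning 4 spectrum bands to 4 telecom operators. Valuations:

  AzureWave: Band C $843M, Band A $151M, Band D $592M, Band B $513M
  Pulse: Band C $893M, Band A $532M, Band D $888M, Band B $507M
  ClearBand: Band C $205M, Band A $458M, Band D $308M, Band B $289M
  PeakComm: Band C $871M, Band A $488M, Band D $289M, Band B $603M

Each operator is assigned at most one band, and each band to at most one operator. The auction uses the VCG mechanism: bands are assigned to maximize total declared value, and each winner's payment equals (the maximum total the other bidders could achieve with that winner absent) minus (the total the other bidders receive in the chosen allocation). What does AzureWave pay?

Efficient allocation: AzureWave→Band C ($843M), Pulse→Band D ($888M), ClearBand→Band A ($458M), PeakComm→Band B ($603M); total welfare W = $2792M.
AzureWave receives Band C at value $843M, so the others get W − 843 = $1949M.
Without AzureWave: best allocation of the remaining 3 bidders over all 4 bands is Pulse→Band D ($888M), ClearBand→Band A ($458M), PeakComm→Band C ($871M), total $2217M.
VCG payment = (others' best without AzureWave) − (others' welfare with AzureWave) = 2217 − 1949 = $268M.

AzureWave pays $268M.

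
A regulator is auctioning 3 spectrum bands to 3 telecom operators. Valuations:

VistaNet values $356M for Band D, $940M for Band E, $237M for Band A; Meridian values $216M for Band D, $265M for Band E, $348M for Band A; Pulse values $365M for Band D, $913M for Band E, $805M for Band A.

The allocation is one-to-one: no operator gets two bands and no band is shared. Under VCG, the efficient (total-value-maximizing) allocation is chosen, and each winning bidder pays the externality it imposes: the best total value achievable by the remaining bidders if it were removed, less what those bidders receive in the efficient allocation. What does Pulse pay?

Pulse pays $132M.

Efficient allocation: VistaNet→Band E ($940M), Meridian→Band D ($216M), Pulse→Band A ($805M); total welfare W = $1961M.
Pulse receives Band A at value $805M, so the others get W − 805 = $1156M.
Without Pulse: best allocation of the remaining 2 bidders over all 3 bands is VistaNet→Band E ($940M), Meridian→Band A ($348M), total $1288M.
VCG payment = (others' best without Pulse) − (others' welfare with Pulse) = 1288 − 1156 = $132M.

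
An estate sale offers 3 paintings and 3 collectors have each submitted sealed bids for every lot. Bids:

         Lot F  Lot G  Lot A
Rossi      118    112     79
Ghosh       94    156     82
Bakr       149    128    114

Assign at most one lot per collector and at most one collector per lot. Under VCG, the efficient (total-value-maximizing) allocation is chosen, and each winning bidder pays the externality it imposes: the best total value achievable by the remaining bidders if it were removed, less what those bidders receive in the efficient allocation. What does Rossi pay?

Rossi pays $35.

Efficient allocation: Rossi→Lot F ($118), Ghosh→Lot G ($156), Bakr→Lot A ($114); total welfare W = $388.
Rossi receives Lot F at value $118, so the others get W − 118 = $270.
Without Rossi: best allocation of the remaining 2 bidders over all 3 lots is Ghosh→Lot G ($156), Bakr→Lot F ($149), total $305.
VCG payment = (others' best without Rossi) − (others' welfare with Rossi) = 305 − 270 = $35.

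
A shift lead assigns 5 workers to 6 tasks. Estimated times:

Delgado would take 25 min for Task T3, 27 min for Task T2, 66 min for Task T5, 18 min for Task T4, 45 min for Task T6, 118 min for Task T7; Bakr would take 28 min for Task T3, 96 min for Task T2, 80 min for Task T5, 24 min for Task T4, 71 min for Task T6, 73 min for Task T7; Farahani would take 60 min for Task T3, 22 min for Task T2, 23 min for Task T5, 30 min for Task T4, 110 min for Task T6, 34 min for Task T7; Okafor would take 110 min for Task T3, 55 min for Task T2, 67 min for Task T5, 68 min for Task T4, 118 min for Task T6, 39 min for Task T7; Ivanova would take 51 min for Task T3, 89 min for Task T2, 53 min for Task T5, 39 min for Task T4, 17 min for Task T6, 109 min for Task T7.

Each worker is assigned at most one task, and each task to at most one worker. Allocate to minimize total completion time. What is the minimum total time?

Optimal: Delgado→Task T4 (18 min), Bakr→Task T3 (28 min), Farahani→Task T2 (22 min), Okafor→Task T7 (39 min), Ivanova→Task T6 (17 min) — total 18+28+22+39+17 = 124 min.
Column-greedy (each task in turn goes to its cheapest remaining worker) gives 242 min, worse by 118.
Next-best assignment: Delgado→Task T4, Bakr→Task T3, Farahani→Task T5, Okafor→Task T7, Ivanova→Task T6 = 125 min.
Swapping Okafor↔Bakr (Okafor→Task T3 110 min, Bakr→Task T7 73 min) adds 116.
Checked against all permutations: 124 min is optimal.

Minimum total: 124 min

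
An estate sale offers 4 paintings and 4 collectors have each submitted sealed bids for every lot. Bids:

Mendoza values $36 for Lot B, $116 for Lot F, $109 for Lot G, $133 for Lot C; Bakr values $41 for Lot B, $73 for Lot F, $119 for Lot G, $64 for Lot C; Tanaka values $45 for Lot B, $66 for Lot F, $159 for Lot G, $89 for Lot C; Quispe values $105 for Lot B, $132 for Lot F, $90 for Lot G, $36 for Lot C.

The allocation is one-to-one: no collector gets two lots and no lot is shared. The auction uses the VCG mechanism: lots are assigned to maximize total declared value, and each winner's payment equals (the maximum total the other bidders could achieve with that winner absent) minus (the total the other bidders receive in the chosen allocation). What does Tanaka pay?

Tanaka pays $73.

Efficient allocation: Mendoza→Lot C ($133), Bakr→Lot F ($73), Tanaka→Lot G ($159), Quispe→Lot B ($105); total welfare W = $470.
Tanaka receives Lot G at value $159, so the others get W − 159 = $311.
Without Tanaka: best allocation of the remaining 3 bidders over all 4 lots is Mendoza→Lot C ($133), Bakr→Lot G ($119), Quispe→Lot F ($132), total $384.
VCG payment = (others' best without Tanaka) − (others' welfare with Tanaka) = 384 − 311 = $73.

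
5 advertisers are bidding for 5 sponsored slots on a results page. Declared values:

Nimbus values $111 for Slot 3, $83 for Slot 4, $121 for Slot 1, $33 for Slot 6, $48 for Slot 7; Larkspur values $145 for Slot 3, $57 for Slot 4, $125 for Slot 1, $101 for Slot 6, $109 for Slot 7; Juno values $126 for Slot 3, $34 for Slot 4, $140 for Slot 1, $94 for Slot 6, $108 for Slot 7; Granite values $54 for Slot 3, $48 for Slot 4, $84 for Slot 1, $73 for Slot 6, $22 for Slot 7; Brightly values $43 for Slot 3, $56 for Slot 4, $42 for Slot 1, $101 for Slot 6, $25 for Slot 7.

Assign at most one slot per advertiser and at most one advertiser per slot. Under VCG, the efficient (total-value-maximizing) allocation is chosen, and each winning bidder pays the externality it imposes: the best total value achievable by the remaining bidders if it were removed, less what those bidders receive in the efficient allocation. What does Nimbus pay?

Nimbus pays $36.

Efficient allocation: Nimbus→Slot 1 ($121), Larkspur→Slot 3 ($145), Juno→Slot 7 ($108), Granite→Slot 4 ($48), Brightly→Slot 6 ($101); total welfare W = $523.
Nimbus receives Slot 1 at value $121, so the others get W − 121 = $402.
Without Nimbus: best allocation of the remaining 4 bidders over all 5 slots is Larkspur→Slot 3 ($145), Juno→Slot 7 ($108), Granite→Slot 1 ($84), Brightly→Slot 6 ($101), total $438.
VCG payment = (others' best without Nimbus) − (others' welfare with Nimbus) = 438 − 402 = $36.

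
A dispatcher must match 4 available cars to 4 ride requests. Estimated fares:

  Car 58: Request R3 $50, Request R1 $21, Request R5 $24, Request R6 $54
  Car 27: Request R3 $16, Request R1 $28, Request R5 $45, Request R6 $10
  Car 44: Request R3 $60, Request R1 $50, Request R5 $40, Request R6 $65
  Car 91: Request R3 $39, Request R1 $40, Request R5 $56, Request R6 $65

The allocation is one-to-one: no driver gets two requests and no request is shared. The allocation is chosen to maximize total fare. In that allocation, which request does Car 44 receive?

Optimal: Car 58→Request R3 ($50), Car 27→Request R5 ($45), Car 44→Request R1 ($50), Car 91→Request R6 ($65) — total 50+45+50+65 = $210.
Car 44's own top request is Request R6 ($65), but forcing Car 44→Request R6 and reassigning the rest optimally gives only $200 — worse by 10.

Car 44 receives Request R1.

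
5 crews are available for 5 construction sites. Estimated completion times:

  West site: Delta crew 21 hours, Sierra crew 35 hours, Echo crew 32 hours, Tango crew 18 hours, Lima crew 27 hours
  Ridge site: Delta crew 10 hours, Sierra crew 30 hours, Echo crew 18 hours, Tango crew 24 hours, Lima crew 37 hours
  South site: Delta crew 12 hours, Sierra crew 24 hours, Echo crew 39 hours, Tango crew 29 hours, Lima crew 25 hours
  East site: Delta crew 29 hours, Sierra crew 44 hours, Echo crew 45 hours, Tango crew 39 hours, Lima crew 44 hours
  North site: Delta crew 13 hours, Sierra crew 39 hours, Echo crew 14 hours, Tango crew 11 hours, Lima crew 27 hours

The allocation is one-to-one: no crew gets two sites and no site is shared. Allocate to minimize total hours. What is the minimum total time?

Treat this as an assignment problem: match each crew to one site.
Optimal: Delta crew→East site (29 hours), Sierra crew→South site (24 hours), Echo crew→Ridge site (18 hours), Tango crew→North site (11 hours), Lima crew→West site (27 hours) — total 29+24+18+11+27 = 109 hours.
Next-best assignment: Delta crew→Ridge site, Sierra crew→South site, Echo crew→North site, Tango crew→West site, Lima crew→East site = 110 hours.
Swapping Echo crew↔Tango crew (Echo crew→North site 14 hours, Tango crew→Ridge site 24 hours) adds 9.

Min total: 109 hours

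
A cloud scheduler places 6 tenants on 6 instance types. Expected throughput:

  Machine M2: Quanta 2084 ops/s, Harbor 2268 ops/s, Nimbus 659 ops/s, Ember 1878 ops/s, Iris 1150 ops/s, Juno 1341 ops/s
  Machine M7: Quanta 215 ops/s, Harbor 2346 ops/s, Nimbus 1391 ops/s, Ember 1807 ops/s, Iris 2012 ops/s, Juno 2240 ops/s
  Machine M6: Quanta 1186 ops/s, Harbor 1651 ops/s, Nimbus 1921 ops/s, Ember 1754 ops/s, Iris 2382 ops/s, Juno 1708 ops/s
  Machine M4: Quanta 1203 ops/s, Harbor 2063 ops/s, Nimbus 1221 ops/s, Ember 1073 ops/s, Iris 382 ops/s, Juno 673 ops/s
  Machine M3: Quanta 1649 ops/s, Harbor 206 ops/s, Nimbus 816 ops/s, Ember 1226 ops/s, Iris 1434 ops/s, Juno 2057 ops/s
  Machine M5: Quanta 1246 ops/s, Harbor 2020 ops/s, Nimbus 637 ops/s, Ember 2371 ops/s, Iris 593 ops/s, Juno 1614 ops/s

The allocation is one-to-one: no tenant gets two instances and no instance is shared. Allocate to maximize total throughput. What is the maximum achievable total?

Max total: 12508 ops/s

Optimal: Quanta→Machine M2 (2084 ops/s), Harbor→Machine M4 (2063 ops/s), Nimbus→Machine M6 (1921 ops/s), Ember→Machine M5 (2371 ops/s), Iris→Machine M7 (2012 ops/s), Juno→Machine M3 (2057 ops/s) — total 2084+2063+1921+2371+2012+2057 = 12508 ops/s.
Row-greedy (each tenant in turn takes its best remaining instance) gives 10829 ops/s, worse by 1679.
Swapping Quanta↔Juno (Quanta→Machine M3 1649 ops/s, Juno→Machine M2 1341 ops/s) loses 1151.
Every other assignment is strictly worse.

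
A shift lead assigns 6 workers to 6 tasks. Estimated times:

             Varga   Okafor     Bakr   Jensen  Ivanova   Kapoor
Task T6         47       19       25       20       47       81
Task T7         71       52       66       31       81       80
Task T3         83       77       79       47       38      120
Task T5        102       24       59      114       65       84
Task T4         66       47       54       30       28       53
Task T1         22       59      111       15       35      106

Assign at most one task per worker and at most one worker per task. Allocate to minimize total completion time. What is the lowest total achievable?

This is the linear assignment problem.
Optimal: Varga→Task T1 (22 min), Okafor→Task T5 (24 min), Bakr→Task T6 (25 min), Jensen→Task T7 (31 min), Ivanova→Task T3 (38 min), Kapoor→Task T4 (53 min) — total 22+24+25+31+38+53 = 193 min.
Row-greedy (each worker in turn takes its cheapest remaining task) gives 248 min, worse by 55.
Next-best assignment: Varga→Task T1, Okafor→Task T5, Bakr→Task T6, Jensen→Task T4, Ivanova→Task T3, Kapoor→Task T7 = 219 min.
Swapping Bakr↔Jensen (Bakr→Task T7 66 min, Jensen→Task T6 20 min) adds 30.
Checked against all permutations: 193 min is optimal.

Minimum total: 193 min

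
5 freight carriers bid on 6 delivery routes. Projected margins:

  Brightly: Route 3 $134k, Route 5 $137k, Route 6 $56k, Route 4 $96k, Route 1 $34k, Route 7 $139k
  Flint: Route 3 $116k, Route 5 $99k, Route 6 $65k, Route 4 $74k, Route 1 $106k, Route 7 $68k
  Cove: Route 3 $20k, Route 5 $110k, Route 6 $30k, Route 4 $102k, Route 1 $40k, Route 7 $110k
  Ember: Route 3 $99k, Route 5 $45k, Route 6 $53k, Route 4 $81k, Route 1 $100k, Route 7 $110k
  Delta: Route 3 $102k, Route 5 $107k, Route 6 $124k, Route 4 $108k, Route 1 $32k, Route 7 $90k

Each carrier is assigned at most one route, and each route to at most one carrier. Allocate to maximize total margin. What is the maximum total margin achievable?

Max total: $589k

Treat this as an assignment problem: match each carrier to one route.
Optimal: Brightly→Route 5 ($137k), Flint→Route 3 ($116k), Cove→Route 4 ($102k), Ember→Route 7 ($110k), Delta→Route 6 ($124k) — total 137+116+102+110+124 = $589k.
Column-greedy (each route in turn goes to its best remaining carrier) gives $555k, worse by 34.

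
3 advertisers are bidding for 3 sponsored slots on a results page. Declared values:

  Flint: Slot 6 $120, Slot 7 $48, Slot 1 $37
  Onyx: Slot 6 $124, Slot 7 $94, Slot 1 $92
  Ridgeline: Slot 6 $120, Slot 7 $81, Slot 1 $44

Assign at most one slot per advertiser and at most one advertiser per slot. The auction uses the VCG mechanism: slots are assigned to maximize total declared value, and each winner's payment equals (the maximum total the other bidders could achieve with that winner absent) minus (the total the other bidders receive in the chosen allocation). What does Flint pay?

Efficient allocation: Flint→Slot 6 ($120), Onyx→Slot 1 ($92), Ridgeline→Slot 7 ($81); total welfare W = $293.
Flint receives Slot 6 at value $120, so the others get W − 120 = $173.
Without Flint: best allocation of the remaining 2 bidders over all 3 slots is Onyx→Slot 7 ($94), Ridgeline→Slot 6 ($120), total $214.
VCG payment = (others' best without Flint) − (others' welfare with Flint) = 214 − 173 = $41.

Flint pays $41.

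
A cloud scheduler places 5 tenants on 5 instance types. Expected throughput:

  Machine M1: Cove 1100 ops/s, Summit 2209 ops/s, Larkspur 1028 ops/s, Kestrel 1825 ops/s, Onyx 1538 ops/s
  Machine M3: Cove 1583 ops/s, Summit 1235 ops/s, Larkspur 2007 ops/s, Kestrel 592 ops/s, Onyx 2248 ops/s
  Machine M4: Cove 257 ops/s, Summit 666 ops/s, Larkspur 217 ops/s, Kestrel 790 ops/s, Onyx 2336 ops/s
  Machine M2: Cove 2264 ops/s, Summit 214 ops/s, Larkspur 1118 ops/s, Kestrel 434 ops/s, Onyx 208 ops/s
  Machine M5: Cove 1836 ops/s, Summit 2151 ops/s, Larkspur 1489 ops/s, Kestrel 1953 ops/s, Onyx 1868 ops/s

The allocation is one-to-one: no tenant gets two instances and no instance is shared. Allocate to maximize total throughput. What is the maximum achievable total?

Optimal: Cove→Machine M2 (2264 ops/s), Summit→Machine M1 (2209 ops/s), Larkspur→Machine M3 (2007 ops/s), Kestrel→Machine M5 (1953 ops/s), Onyx→Machine M4 (2336 ops/s) — total 2264+2209+2007+1953+2336 = 10769 ops/s.
Column-greedy (each instance in turn goes to its best remaining tenant) gives 9000 ops/s, worse by 1769.
Next-best assignment: Cove→Machine M2, Summit→Machine M5, Larkspur→Machine M3, Kestrel→Machine M1, Onyx→Machine M4 = 10583 ops/s.
Checked against all permutations: 10769 ops/s is optimal.

Max total: 10769 ops/s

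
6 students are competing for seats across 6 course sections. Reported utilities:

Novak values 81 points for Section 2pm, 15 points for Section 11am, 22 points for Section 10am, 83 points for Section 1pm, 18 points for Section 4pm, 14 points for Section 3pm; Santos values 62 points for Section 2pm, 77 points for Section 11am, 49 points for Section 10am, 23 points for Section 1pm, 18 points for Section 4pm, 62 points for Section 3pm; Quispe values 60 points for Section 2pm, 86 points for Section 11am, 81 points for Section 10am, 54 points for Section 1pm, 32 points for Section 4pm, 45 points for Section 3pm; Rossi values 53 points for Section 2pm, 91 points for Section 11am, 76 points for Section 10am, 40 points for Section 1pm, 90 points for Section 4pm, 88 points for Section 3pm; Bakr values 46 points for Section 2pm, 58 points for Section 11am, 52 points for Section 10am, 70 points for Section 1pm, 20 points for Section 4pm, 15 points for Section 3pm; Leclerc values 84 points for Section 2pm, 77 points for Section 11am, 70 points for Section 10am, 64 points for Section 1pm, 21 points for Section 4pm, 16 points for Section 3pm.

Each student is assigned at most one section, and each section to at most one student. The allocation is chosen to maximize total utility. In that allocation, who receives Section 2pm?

Novak receives Section 2pm.

Optimal: Novak→Section 2pm (81 points), Santos→Section 3pm (62 points), Quispe→Section 10am (81 points), Rossi→Section 4pm (90 points), Bakr→Section 1pm (70 points), Leclerc→Section 11am (77 points) — total 81+62+81+90+70+77 = 461 points.
Column-greedy (each section in turn goes to its best remaining student) gives 421 points, worse by 40.
Swapping Rossi↔Santos (Rossi→Section 3pm 88 points, Santos→Section 4pm 18 points) loses 46.
Checked against all permutations: 461 points is optimal.
Novak's own top section is Section 1pm (83 points), but forcing Novak→Section 1pm and reassigning the rest optimally gives only 458 points — worse by 3.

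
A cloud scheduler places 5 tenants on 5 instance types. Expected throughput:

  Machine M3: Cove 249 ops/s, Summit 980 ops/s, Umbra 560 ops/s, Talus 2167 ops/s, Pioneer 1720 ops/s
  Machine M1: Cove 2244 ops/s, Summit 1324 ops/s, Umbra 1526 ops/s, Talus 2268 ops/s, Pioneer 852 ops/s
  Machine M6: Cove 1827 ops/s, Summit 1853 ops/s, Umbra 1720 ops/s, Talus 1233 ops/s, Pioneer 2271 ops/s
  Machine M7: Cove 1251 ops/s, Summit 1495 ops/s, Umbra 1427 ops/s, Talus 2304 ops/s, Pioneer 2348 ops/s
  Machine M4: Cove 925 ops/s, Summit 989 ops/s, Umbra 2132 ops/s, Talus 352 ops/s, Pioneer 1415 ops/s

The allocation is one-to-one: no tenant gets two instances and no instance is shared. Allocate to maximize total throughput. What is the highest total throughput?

Optimal: Cove→Machine M1 (2244 ops/s), Summit→Machine M6 (1853 ops/s), Umbra→Machine M4 (2132 ops/s), Talus→Machine M3 (2167 ops/s), Pioneer→Machine M7 (2348 ops/s) — total 2244+1853+2132+2167+2348 = 10744 ops/s.
Row-greedy (each tenant in turn takes its best remaining instance) gives 10253 ops/s, worse by 491.
Next-best assignment: Cove→Machine M1, Summit→Machine M7, Umbra→Machine M4, Talus→Machine M3, Pioneer→Machine M6 = 10309 ops/s.

Max total: 10744 ops/s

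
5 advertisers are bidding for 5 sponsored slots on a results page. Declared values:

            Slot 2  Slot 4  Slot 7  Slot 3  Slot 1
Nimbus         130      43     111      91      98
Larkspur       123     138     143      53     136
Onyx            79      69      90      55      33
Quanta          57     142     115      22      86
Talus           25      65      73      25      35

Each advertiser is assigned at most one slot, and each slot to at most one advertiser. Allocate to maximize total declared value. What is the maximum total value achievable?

This is the linear assignment problem.
Optimal: Nimbus→Slot 2 ($130), Larkspur→Slot 1 ($136), Onyx→Slot 3 ($55), Quanta→Slot 4 ($142), Talus→Slot 7 ($73) — total 130+136+55+142+73 = $536.
Max-entry greedy (repeatedly take the single best remaining cell) gives $505, worse by 31.
Next-best assignment: Nimbus→Slot 2, Larkspur→Slot 1, Onyx→Slot 7, Quanta→Slot 4, Talus→Slot 3 = $523.
Swapping Quanta↔Talus (Quanta→Slot 7 $115, Talus→Slot 4 $65) loses 35.
No other one-to-one assignment exceeds $536.

Maximum total: $536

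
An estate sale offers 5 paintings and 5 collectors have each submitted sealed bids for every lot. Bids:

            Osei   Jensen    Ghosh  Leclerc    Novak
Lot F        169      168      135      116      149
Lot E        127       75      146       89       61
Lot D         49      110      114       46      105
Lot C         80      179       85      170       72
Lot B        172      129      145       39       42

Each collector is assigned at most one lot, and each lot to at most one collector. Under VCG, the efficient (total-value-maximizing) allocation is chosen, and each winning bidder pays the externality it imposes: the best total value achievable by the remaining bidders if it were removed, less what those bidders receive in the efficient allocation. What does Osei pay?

Osei pays $5.

Efficient allocation: Osei→Lot B ($172), Jensen→Lot F ($168), Ghosh→Lot E ($146), Leclerc→Lot C ($170), Novak→Lot D ($105); total welfare W = $761.
Osei receives Lot B at value $172, so the others get W − 172 = $589.
Without Osei: best allocation of the remaining 4 bidders over all 5 lots is Jensen→Lot B ($129), Ghosh→Lot E ($146), Leclerc→Lot C ($170), Novak→Lot F ($149), total $594.
VCG payment = (others' best without Osei) − (others' welfare with Osei) = 594 − 589 = $5.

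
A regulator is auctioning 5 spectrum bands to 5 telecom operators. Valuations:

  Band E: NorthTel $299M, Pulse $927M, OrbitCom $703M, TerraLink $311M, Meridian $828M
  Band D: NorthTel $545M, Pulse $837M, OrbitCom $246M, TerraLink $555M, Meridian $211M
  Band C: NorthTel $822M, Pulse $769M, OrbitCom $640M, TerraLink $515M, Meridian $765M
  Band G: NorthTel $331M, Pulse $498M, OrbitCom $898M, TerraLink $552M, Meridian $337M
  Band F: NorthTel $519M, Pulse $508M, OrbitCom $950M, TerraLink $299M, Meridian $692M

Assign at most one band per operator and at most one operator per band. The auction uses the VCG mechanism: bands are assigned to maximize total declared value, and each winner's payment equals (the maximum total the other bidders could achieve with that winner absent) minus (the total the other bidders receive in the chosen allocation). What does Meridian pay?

Efficient allocation: NorthTel→Band C ($822M), Pulse→Band D ($837M), OrbitCom→Band F ($950M), TerraLink→Band G ($552M), Meridian→Band E ($828M); total welfare W = $3989M.
Meridian receives Band E at value $828M, so the others get W − 828 = $3161M.
Without Meridian: best allocation of the remaining 4 bidders over all 5 bands is NorthTel→Band C ($822M), Pulse→Band E ($927M), OrbitCom→Band F ($950M), TerraLink→Band D ($555M), total $3254M.
VCG payment = (others' best without Meridian) − (others' welfare with Meridian) = 3254 − 3161 = $93M.

Meridian pays $93M.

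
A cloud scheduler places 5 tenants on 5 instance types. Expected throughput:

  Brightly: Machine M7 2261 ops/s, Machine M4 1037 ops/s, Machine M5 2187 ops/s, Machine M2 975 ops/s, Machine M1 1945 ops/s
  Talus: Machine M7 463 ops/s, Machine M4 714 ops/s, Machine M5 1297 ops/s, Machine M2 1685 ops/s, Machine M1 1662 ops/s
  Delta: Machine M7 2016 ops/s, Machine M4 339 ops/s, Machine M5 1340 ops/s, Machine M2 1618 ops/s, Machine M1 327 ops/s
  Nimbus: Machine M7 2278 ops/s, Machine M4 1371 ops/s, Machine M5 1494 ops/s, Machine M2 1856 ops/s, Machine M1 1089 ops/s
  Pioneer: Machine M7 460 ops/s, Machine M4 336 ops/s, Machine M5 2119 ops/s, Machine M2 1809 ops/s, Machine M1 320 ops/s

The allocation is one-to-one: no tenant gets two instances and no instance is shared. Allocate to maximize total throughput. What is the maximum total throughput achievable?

Optimal: Brightly→Machine M1 (1945 ops/s), Talus→Machine M2 (1685 ops/s), Delta→Machine M7 (2016 ops/s), Nimbus→Machine M4 (1371 ops/s), Pioneer→Machine M5 (2119 ops/s) — total 1945+1685+2016+1371+2119 = 9136 ops/s.
Swapping Pioneer↔Delta (Pioneer→Machine M7 460 ops/s, Delta→Machine M5 1340 ops/s) loses 2335.
No other one-to-one assignment exceeds 9136 ops/s.

Maximum total: 9136 ops/s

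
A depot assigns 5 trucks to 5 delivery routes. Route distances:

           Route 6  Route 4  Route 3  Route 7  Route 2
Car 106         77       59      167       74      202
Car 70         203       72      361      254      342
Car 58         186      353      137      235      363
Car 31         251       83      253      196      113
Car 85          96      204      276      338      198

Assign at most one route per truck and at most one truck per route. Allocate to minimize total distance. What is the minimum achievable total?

Optimal: Car 106→Route 7 (74 km), Car 70→Route 4 (72 km), Car 58→Route 3 (137 km), Car 31→Route 2 (113 km), Car 85→Route 6 (96 km) — total 74+72+137+113+96 = 492 km.
Column-greedy (each route in turn goes to its cheapest remaining truck) gives 680 km, worse by 188.
Checked against all permutations: 492 km is optimal.

Minimum total: 492 km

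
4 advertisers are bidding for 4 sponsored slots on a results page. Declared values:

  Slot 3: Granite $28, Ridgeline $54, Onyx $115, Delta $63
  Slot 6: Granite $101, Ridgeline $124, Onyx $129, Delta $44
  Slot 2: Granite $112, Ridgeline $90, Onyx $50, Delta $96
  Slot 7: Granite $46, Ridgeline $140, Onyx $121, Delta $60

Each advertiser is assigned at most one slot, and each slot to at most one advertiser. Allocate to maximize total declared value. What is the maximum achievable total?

Max total: $452

Treat this as an assignment problem: match each advertiser to one slot.
Optimal: Granite→Slot 6 ($101), Ridgeline→Slot 7 ($140), Onyx→Slot 3 ($115), Delta→Slot 2 ($96) — total 101+140+115+96 = $452.
Max-entry greedy (repeatedly take the single best remaining cell) gives $444, worse by 8.
Swapping Granite↔Delta (Granite→Slot 2 $112, Delta→Slot 6 $44) loses 41.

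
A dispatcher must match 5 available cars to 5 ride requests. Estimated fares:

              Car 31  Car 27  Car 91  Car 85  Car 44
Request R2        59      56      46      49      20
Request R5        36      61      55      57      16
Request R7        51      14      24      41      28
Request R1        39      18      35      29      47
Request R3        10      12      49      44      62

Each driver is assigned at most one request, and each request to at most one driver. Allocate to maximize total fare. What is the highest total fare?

This is the linear assignment problem.
Optimal: Car 31→Request R7 ($51), Car 27→Request R2 ($56), Car 91→Request R1 ($35), Car 85→Request R5 ($57), Car 44→Request R3 ($62) — total 51+56+35+57+62 = $261.
Max-entry greedy (repeatedly take the single best remaining cell) gives $258, worse by 3.
Next-best assignment: Car 31→Request R7, Car 27→Request R2, Car 91→Request R3, Car 85→Request R5, Car 44→Request R1 = $260.
No other one-to-one assignment exceeds $261.

Max total: $261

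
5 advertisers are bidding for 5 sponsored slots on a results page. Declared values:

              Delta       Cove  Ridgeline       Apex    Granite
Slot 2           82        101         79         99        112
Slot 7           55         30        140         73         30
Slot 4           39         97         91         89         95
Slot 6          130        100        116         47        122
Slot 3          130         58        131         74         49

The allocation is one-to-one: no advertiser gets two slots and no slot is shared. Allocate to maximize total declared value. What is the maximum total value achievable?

Optimal: Delta→Slot 3 ($130), Cove→Slot 4 ($97), Ridgeline→Slot 7 ($140), Apex→Slot 2 ($99), Granite→Slot 6 ($122) — total 130+97+140+99+122 = $588.
Next-best assignment: Delta→Slot 3, Cove→Slot 2, Ridgeline→Slot 7, Apex→Slot 4, Granite→Slot 6 = $582.
Swapping Granite↔Cove (Granite→Slot 4 $95, Cove→Slot 6 $100) loses 24.
Checked against all permutations: $588 is optimal.

Maximum total: $588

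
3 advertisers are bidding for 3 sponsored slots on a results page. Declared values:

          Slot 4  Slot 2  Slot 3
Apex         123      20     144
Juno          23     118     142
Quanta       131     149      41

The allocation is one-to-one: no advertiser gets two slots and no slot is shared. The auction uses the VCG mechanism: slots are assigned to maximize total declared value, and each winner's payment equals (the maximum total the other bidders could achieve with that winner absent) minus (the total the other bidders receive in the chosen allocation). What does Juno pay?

Efficient allocation: Apex→Slot 4 ($123), Juno→Slot 3 ($142), Quanta→Slot 2 ($149); total welfare W = $414.
Juno receives Slot 3 at value $142, so the others get W − 142 = $272.
Without Juno: best allocation of the remaining 2 bidders over all 3 slots is Apex→Slot 3 ($144), Quanta→Slot 2 ($149), total $293.
VCG payment = (others' best without Juno) − (others' welfare with Juno) = 293 − 272 = $21.

Juno pays $21.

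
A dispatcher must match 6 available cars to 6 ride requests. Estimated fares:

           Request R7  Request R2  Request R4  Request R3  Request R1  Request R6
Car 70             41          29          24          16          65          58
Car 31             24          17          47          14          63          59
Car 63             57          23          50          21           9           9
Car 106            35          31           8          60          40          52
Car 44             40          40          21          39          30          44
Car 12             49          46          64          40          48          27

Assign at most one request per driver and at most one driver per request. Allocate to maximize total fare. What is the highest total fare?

Optimal: Car 70→Request R1 ($65), Car 31→Request R6 ($59), Car 63→Request R7 ($57), Car 106→Request R3 ($60), Car 44→Request R2 ($40), Car 12→Request R4 ($64) — total 65+59+57+60+40+64 = $345.
Next-best assignment: Car 70→Request R6, Car 31→Request R1, Car 63→Request R7, Car 106→Request R3, Car 44→Request R2, Car 12→Request R4 = $342.

Maximum total: $345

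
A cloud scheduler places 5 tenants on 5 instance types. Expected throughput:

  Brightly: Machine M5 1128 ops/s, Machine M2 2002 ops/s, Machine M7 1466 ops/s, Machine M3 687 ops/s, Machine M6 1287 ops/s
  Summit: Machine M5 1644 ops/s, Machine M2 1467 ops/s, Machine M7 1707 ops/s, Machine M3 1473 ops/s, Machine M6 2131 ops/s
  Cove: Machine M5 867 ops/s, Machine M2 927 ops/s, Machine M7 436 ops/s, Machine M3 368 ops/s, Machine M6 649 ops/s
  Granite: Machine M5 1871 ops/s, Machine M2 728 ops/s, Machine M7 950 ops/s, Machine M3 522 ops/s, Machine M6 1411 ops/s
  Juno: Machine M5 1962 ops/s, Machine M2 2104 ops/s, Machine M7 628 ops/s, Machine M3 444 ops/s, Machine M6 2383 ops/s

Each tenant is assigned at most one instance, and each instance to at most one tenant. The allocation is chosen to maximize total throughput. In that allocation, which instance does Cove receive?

This is a one-to-one assignment (maximum-weight bipartite matching).
Optimal: Brightly→Machine M2 (2002 ops/s), Summit→Machine M7 (1707 ops/s), Cove→Machine M3 (368 ops/s), Granite→Machine M5 (1871 ops/s), Juno→Machine M6 (2383 ops/s) — total 2002+1707+368+1871+2383 = 8331 ops/s.
Column-greedy (each instance in turn goes to its best remaining tenant) gives 6842 ops/s, worse by 1489.
Cove's own top instance is Machine M2 (927 ops/s), but forcing Cove→Machine M2 and reassigning the rest optimally gives only 8120 ops/s — worse by 211.

Cove receives Machine M3.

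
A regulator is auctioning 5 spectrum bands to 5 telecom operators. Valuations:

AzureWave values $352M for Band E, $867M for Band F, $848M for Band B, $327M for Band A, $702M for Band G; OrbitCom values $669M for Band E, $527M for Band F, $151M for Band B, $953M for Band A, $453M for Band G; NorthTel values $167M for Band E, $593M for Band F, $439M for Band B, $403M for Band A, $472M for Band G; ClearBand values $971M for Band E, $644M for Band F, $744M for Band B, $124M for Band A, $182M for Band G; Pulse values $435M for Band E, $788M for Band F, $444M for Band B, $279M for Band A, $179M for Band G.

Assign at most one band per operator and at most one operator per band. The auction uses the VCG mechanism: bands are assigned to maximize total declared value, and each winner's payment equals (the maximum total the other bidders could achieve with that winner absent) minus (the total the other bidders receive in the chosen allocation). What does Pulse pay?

Pulse pays $121M.

Efficient allocation: AzureWave→Band B ($848M), OrbitCom→Band A ($953M), NorthTel→Band G ($472M), ClearBand→Band E ($971M), Pulse→Band F ($788M); total welfare W = $4032M.
Pulse receives Band F at value $788M, so the others get W − 788 = $3244M.
Without Pulse: best allocation of the remaining 4 bidders over all 5 bands is AzureWave→Band B ($848M), OrbitCom→Band A ($953M), NorthTel→Band F ($593M), ClearBand→Band E ($971M), total $3365M.
VCG payment = (others' best without Pulse) − (others' welfare with Pulse) = 3365 − 3244 = $121M.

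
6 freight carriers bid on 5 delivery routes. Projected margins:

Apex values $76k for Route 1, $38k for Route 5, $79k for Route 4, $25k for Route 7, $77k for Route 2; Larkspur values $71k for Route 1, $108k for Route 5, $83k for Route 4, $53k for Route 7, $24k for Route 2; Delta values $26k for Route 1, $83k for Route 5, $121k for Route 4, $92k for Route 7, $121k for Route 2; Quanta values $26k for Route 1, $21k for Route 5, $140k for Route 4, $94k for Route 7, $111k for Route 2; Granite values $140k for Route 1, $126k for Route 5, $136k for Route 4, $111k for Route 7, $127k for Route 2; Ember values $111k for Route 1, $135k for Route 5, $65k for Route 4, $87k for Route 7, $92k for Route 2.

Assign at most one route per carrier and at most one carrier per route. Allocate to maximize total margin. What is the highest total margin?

Max total: $596k

Optimal: Granite→Route 1 ($140k), Larkspur→Route 5 ($108k), Quanta→Route 4 ($140k), Ember→Route 7 ($87k), Delta→Route 2 ($121k) — total 140+108+140+87+121 = $596k.
Row-greedy (each carrier in turn takes its best remaining route) gives $542k, worse by 54.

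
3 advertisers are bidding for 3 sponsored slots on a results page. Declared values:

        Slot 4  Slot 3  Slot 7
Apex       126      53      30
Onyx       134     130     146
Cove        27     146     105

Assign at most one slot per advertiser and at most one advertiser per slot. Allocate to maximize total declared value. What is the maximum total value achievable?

This is the linear assignment problem.
Optimal: Apex→Slot 4 ($126), Onyx→Slot 7 ($146), Cove→Slot 3 ($146) — total 126+146+146 = $418.
Column-greedy (each slot in turn goes to its best remaining advertiser) gives $310, worse by 108.
Next-best assignment: Apex→Slot 4, Onyx→Slot 3, Cove→Slot 7 = $361.
No other one-to-one assignment exceeds $418.

Maximum total: $418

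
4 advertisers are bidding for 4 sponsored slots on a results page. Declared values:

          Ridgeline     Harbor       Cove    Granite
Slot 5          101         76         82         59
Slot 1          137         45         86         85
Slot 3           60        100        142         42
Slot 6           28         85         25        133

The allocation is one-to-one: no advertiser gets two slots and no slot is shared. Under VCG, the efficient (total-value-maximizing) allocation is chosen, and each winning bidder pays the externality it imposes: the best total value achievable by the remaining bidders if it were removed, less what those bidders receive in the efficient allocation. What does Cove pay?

Efficient allocation: Ridgeline→Slot 1 ($137), Harbor→Slot 5 ($76), Cove→Slot 3 ($142), Granite→Slot 6 ($133); total welfare W = $488.
Cove receives Slot 3 at value $142, so the others get W − 142 = $346.
Without Cove: best allocation of the remaining 3 bidders over all 4 slots is Ridgeline→Slot 1 ($137), Harbor→Slot 3 ($100), Granite→Slot 6 ($133), total $370.
VCG payment = (others' best without Cove) − (others' welfare with Cove) = 370 − 346 = $24.

Cove pays $24.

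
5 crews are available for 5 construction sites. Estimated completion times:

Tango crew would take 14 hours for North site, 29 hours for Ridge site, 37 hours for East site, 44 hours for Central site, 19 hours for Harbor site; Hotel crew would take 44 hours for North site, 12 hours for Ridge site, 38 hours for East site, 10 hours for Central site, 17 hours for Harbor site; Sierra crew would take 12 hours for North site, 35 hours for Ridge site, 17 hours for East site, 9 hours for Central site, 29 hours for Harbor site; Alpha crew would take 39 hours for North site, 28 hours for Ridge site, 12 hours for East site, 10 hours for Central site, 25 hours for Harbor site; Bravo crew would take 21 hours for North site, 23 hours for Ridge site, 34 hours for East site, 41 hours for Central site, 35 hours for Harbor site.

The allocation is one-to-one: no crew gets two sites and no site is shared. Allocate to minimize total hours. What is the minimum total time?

Minimum total: 73 hours

This is the linear assignment problem.
Optimal: Tango crew→Harbor site (19 hours), Hotel crew→Ridge site (12 hours), Sierra crew→Central site (9 hours), Alpha crew→East site (12 hours), Bravo crew→North site (21 hours) — total 19+12+9+12+21 = 73 hours.
Min-entry greedy (repeatedly take the single cheapest remaining cell) gives 82 hours, worse by 9.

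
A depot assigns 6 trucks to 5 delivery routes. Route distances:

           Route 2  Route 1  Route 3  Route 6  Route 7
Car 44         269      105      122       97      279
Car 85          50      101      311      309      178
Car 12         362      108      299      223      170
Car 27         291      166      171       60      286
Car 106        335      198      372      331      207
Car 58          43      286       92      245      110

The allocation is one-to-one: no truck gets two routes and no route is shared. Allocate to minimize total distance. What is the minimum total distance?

Min total: 450 km

This is a one-to-one assignment (minimum-cost bipartite matching).
Optimal: Car 85→Route 2 (50 km), Car 12→Route 1 (108 km), Car 44→Route 3 (122 km), Car 27→Route 6 (60 km), Car 58→Route 7 (110 km) — total 50+108+122+60+110 = 450 km.
Column-greedy (each route in turn goes to its cheapest remaining truck) gives 496 km, worse by 46.
Next-best assignment: Car 85→Route 2, Car 44→Route 1, Car 58→Route 3, Car 27→Route 6, Car 12→Route 7 = 477 km.
Every other assignment is strictly worse.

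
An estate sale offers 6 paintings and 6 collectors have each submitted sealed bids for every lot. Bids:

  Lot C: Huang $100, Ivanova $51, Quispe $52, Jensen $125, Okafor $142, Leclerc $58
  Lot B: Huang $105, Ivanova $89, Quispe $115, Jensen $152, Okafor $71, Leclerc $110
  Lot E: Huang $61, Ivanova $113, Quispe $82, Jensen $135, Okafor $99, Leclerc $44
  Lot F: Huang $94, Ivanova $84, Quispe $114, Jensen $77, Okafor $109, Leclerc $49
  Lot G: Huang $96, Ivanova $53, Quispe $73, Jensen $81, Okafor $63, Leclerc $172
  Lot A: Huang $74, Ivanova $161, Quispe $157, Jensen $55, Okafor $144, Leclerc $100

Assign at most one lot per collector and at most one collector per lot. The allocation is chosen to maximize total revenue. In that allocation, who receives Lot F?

Huang receives Lot F.

Treat this as an assignment problem: match each collector to one lot.
Optimal: Huang→Lot F ($94), Ivanova→Lot E ($113), Quispe→Lot A ($157), Jensen→Lot B ($152), Okafor→Lot C ($142), Leclerc→Lot G ($172) — total 94+113+157+152+142+172 = $830.
Column-greedy (each lot in turn goes to its best remaining collector) gives $767, worse by 63.
No other one-to-one assignment exceeds $830.
Huang's own top lot is Lot B ($105), but forcing Huang→Lot B and reassigning the rest optimally gives only $829 — worse by 1.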